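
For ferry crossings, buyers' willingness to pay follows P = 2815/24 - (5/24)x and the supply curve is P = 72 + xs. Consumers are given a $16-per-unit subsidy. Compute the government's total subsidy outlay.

Government cost = 23536/29

Pre-subsidy: 2815/24 - (5/24)x = 72 + x gives x* = 1087/29 and P* = 3175/29.
With the rebate, buyers effectively pay Pb = Ps − 16, where Ps is the price sellers receive.
On the curves, Pb = 2815/24 - (5/24)x and Ps = 72 + x; the wedge Ps − Pb = 16 gives 72 + x − (2815/24 - (5/24)x) = 16, so x' = 1471/29.
Then Pb = 2815/24 − (5/24)·(1471/29) = 3095/29 and Ps = 72 + 1·(1471/29) = 3559/29.
Government outlay = subsidy × quantity = 16 × 1471/29 = 23536/29.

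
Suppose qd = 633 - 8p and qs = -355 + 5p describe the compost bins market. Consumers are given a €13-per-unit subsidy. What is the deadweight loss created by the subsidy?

Deadweight loss = €260

Pre-subsidy: 633 - 8p = -355 + 5p gives p* = 76, q* = 25.
With the rebate, buyers effectively pay pb = ps − 13, where ps is the price sellers receive.
Demand in terms of ps becomes qd = 633 − 8(ps − 13) = 737 - 8ps. Setting this equal to supply: 737 - 8ps = -355 + 5ps, so ps = 84.
Buyers pay pb = 84 − 13 = 71; q' = -355 + 5·84 = 65.
The subsidy expands output by 65 − 25 = 40 past the efficient level; on those units the gap between marginal cost and willingness to pay runs from 0 up to 13.
DWL = ½ × 13 × 40 = 260.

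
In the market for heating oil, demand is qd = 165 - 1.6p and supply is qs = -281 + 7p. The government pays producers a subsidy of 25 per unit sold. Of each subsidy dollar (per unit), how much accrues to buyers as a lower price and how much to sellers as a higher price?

Buyers gain 875/43 per unit; sellers gain 200/43 per unit

Pre-subsidy: 165 - 1.6p = -281 + 7p gives p* = 2230/43, q* = 3527/43.
With the subsidy, sellers receive ps = pb + 25 for each unit, where pb is the price buyers pay.
Supply in terms of pb becomes qs = -281 + 7(pb + 25) = -106 + 7pb. Setting this equal to demand: 165 - 1.6pb = -106 + 7pb, so pb = 1355/43.
Sellers receive ps = 1355/43 + 25 = 2430/43; q' = 165 − 1.6·(1355/43) = 4927/43.
Buyers' price falls by p* − pb = 2230/43 − 1355/43 = 875/43; sellers' price rises by ps − p* = 2430/43 − 2230/43 = 200/43.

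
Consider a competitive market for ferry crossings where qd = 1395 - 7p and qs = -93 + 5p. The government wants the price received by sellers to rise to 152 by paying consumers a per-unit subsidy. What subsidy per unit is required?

Required subsidy s = 48 per unit

At a seller price of 152, quantity supplied is -93 + 5·152 = 667.
Buyers absorb 667 only when they pay pb with 1395 − 7·pb = 667, i.e. pb = 104.
s = ps − pb = 152 − 104 = 48.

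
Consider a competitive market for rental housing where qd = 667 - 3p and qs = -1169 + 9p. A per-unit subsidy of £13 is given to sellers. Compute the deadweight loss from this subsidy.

Deadweight loss = £190.125

Pre-subsidy: 667 - 3p = -1169 + 9p gives p* = 153, q* = 208.
With the subsidy, sellers receive ps = pb + 13 for each unit, where pb is the price buyers pay.
Supply in terms of pb becomes qs = -1169 + 9(pb + 13) = -1052 + 9pb. Setting this equal to demand: 667 - 3pb = -1052 + 9pb, so pb = 143.25.
Sellers receive ps = 143.25 + 13 = 156.25; q' = 667 − 3·143.25 = 237.25.
The subsidy expands output by 237.25 − 208 = 29.25 past the efficient level; on those units the gap between marginal cost and willingness to pay runs from 0 up to 13.
DWL = ½ × 13 × 29.25 = 190.125.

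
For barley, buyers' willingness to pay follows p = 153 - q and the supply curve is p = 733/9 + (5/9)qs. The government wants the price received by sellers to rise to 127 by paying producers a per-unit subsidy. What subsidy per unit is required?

At a seller price of 127, quantity supplied is -146.6 + 1.8·127 = 82.
Buyers absorb 82 only when they pay pb = 153 − 1·82 = 71.
s = ps − pb = 127 − 71 = 56.

Required subsidy s = 56 per unit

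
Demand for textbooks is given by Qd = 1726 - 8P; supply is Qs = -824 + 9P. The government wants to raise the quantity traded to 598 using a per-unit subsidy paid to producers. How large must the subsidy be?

At Q = 598, invert demand for the buyer price: Pb = (1726 − 598)/8 = 141; invert supply for the seller price: Ps = (598 − (-824))/9 = 158.
The subsidy must fill the gap: s = Ps − Pb = 158 − 141 = 17.

Required subsidy s = 17 per unit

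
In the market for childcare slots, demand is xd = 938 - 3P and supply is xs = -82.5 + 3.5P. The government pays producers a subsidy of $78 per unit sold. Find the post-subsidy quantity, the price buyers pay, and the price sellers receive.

x' = 593; buyers pay $115; sellers receive $193

Pre-subsidy: 938 - 3P = -82.5 + 3.5P gives P* = 157, x* = 467.
With the subsidy, sellers receive Ps = Pb + 78 for each unit, where Pb is the price buyers pay.
Supply in terms of Pb becomes xs = -82.5 + 3.5(Pb + 78) = 190.5 + 3.5Pb. Setting this equal to demand: 938 - 3Pb = 190.5 + 3.5Pb, so Pb = 115.
Sellers receive Ps = 115 + 78 = 193; x' = 938 − 3·115 = 593.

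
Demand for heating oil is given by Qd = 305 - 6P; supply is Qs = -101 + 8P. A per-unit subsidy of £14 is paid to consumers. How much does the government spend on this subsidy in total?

Government cost = £2506

Pre-subsidy: 305 - 6P = -101 + 8P gives P* = 29, Q* = 131.
With the rebate, buyers effectively pay Pb = Ps − 14, where Ps is the price sellers receive.
Demand in terms of Ps becomes Qd = 305 − 6(Ps − 14) = 389 - 6Ps. Setting this equal to supply: 389 - 6Ps = -101 + 8Ps, so Ps = 35.
Buyers pay Pb = 35 − 14 = 21; Q' = -101 + 8·35 = 179.
Government outlay = subsidy × quantity = 14 × 179 = 2506.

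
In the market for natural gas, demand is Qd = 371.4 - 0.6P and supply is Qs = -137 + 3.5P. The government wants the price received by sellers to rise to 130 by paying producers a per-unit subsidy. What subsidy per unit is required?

At a seller price of 130, quantity supplied is -137 + 3.5·130 = 318.
Buyers absorb 318 only when they pay Pb with 371.4 − 0.6·Pb = 318, i.e. Pb = 89.
s = Ps − Pb = 130 − 89 = 41.

Required subsidy s = 41 per unit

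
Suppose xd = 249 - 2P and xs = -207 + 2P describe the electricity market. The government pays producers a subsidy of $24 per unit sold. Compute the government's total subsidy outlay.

Pre-subsidy: 249 - 2P = -207 + 2P gives P* = 114, x* = 21.
With the subsidy, sellers receive Ps = Pb + 24 for each unit, where Pb is the price buyers pay.
Supply in terms of Pb becomes xs = -207 + 2(Pb + 24) = -159 + 2Pb. Setting this equal to demand: 249 - 2Pb = -159 + 2Pb, so Pb = 102.
Sellers receive Ps = 102 + 24 = 126; x' = 249 − 2·102 = 45.
Government outlay = subsidy × quantity = 24 × 45 = 1080.

Government cost = $1080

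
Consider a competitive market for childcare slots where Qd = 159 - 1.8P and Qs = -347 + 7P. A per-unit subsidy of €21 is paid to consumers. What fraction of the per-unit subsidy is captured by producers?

Pre-subsidy: 159 - 1.8P = -347 + 7P gives P* = 57.5, Q* = 55.5.
With the rebate, buyers effectively pay Pb = Ps − 21, where Ps is the price sellers receive.
Demand in terms of Ps becomes Qd = 159 − 1.8(Ps − 21) = 196.8 - 1.8Ps. Setting this equal to supply: 196.8 - 1.8Ps = -347 + 7Ps, so Ps = 2719/44.
Buyers pay Pb = 2719/44 − 21 = 1795/44; Q' = -347 + 7·(2719/44) = 3765/44.
Buyers' price falls by P* − Pb = 57.5 − 1795/44 = 735/44; sellers' price rises by Ps − P* = 2719/44 − 57.5 = 189/44.
So producers capture (189/44)/21 = 9/44 of each unit of subsidy.

Producer share = 9/44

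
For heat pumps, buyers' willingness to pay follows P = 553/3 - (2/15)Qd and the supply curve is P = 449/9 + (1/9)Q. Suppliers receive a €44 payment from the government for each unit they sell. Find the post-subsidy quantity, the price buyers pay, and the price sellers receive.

Q' = 730; buyers pay €87; sellers receive €131

Pre-subsidy: 553/3 - (2/15)Q = 449/9 + (1/9)Q gives Q* = 550 and P* = 111.
With the subsidy, sellers receive Ps = Pb + 44 for each unit, where Pb is the price buyers pay.
On the curves, Pb = 553/3 - (2/15)Q and Ps = 449/9 + (1/9)Q; the wedge Ps − Pb = 44 gives 449/9 + (1/9)Q − (553/3 - (2/15)Q) = 44, so Q' = 730.
Then Pb = 553/3 − (2/15)·730 = 87 and Ps = 449/9 + (1/9)·730 = 131.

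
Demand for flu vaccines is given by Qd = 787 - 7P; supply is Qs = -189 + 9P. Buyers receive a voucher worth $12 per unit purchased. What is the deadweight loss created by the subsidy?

Deadweight loss = $283.5

Pre-subsidy: 787 - 7P = -189 + 9P gives P* = 61, Q* = 360.
With the rebate, buyers effectively pay Pb = Ps − 12, where Ps is the price sellers receive.
Demand in terms of Ps becomes Qd = 787 − 7(Ps − 12) = 871 - 7Ps. Setting this equal to supply: 871 - 7Ps = -189 + 9Ps, so Ps = 66.25.
Buyers pay Pb = 66.25 − 12 = 54.25; Q' = -189 + 9·66.25 = 407.25.
The subsidy expands output by 407.25 − 360 = 47.25 past the efficient level; on those units the gap between marginal cost and willingness to pay runs from 0 up to 12.
DWL = ½ × 12 × 47.25 = 283.5.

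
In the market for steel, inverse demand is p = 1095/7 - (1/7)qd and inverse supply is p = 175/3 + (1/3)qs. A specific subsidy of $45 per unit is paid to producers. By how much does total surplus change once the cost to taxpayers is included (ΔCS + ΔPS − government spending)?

Net change in total surplus = -$2126.25

Pre-subsidy: 1095/7 - (1/7)q = 175/3 + (1/3)q gives q* = 206 and p* = 127.
With the subsidy, sellers receive ps = pb + 45 for each unit, where pb is the price buyers pay.
On the curves, pb = 1095/7 - (1/7)q and ps = 175/3 + (1/3)q; the wedge ps − pb = 45 gives 175/3 + (1/3)q − (1095/7 - (1/7)q) = 45, so q' = 300.5.
Then pb = 1095/7 − (1/7)·300.5 = 113.5 and ps = 175/3 + (1/3)·300.5 = 158.5.
ΔCS = ½(206 + 300.5)(127 − 113.5) = 3418.875; ΔPS = ½(206 + 300.5)(158.5 − 127) = 7977.375.
Government spending = 45 × 300.5 = 13522.5.
Net change = 3418.875 + 7977.375 − 13522.5 = -2126.25. The loss equals the DWL triangle ½·45·94.5.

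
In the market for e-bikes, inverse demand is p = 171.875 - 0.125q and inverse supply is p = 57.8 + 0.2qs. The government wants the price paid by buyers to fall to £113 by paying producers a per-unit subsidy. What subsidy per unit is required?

Required subsidy s = £39 per unit

At a buyer price of 113, quantity demanded is 1375 − 8·113 = 471.
Sellers supply 471 only when they receive ps = 57.8 + 0.2·471 = 152.
s = ps − pb = 152 − 113 = 39.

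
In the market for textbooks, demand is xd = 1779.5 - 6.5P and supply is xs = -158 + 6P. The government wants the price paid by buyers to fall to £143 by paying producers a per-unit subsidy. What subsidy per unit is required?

At a buyer price of 143, quantity demanded is 1779.5 − 6.5·143 = 850.
Sellers supply 850 only when they receive Ps with -158 + 6·Ps = 850, i.e. Ps = 168.
s = Ps − Pb = 168 − 143 = 25.

Required subsidy s = £25 per unit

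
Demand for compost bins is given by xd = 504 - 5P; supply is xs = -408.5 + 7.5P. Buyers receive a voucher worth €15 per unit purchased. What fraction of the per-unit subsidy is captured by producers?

Pre-subsidy: 504 - 5P = -408.5 + 7.5P gives P* = 73, x* = 139.
With the rebate, buyers effectively pay Pb = Ps − 15, where Ps is the price sellers receive.
Demand in terms of Ps becomes xd = 504 − 5(Ps − 15) = 579 - 5Ps. Setting this equal to supply: 579 - 5Ps = -408.5 + 7.5Ps, so Ps = 79.
Buyers pay Pb = 79 − 15 = 64; x' = -408.5 + 7.5·79 = 184.
Buyers' price falls by P* − Pb = 73 − 64 = 9; sellers' price rises by Ps − P* = 79 − 73 = 6.
So producers capture 6/15 = 0.4 of each unit of subsidy.

Producer share = 0.4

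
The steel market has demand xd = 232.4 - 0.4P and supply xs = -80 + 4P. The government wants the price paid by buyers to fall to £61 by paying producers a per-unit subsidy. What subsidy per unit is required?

At a buyer price of 61, quantity demanded is 232.4 − 0.4·61 = 208.
Sellers supply 208 only when they receive Ps with -80 + 4·Ps = 208, i.e. Ps = 72.
s = Ps − Pb = 72 − 61 = 11.

Required subsidy s = £11 per unit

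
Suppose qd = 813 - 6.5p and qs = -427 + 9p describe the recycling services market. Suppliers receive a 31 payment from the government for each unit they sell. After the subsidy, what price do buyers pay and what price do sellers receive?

Pre-subsidy: 813 - 6.5p = -427 + 9p gives p* = 80, q* = 293.
With the subsidy, sellers receive ps = pb + 31 for each unit, where pb is the price buyers pay.
Supply in terms of pb becomes qs = -427 + 9(pb + 31) = -148 + 9pb. Setting this equal to demand: 813 - 6.5pb = -148 + 9pb, so pb = 62.
Sellers receive ps = 62 + 31 = 93; q' = 813 − 6.5·62 = 410.

Buyers pay 62; sellers receive 93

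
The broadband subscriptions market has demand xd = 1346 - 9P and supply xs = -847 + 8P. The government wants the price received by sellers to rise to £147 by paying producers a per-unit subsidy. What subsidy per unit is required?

Required subsidy s = £34 per unit

At a seller price of 147, quantity supplied is -847 + 8·147 = 329.
Buyers absorb 329 only when they pay Pb with 1346 − 9·Pb = 329, i.e. Pb = 113.
s = Ps − Pb = 147 − 113 = 34.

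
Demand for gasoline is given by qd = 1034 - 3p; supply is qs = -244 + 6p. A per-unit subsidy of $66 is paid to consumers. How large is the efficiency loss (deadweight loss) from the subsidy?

Deadweight loss = $4356

Pre-subsidy: 1034 - 3p = -244 + 6p gives p* = 142, q* = 608.
With the rebate, buyers effectively pay pb = ps − 66, where ps is the price sellers receive.
Demand in terms of ps becomes qd = 1034 − 3(ps − 66) = 1232 - 3ps. Setting this equal to supply: 1232 - 3ps = -244 + 6ps, so ps = 164.
Buyers pay pb = 164 − 66 = 98; q' = -244 + 6·164 = 740.
The subsidy expands output by 740 − 608 = 132 past the efficient level; on those units the gap between marginal cost and willingness to pay runs from 0 up to 66.
DWL = ½ × 66 × 132 = 4356.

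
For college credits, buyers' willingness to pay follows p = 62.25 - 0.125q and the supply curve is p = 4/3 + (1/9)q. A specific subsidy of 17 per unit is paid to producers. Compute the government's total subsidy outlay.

Pre-subsidy: 62.25 - 0.125q = 4/3 + (1/9)q gives q* = 258 and p* = 30.
With the subsidy, sellers receive ps = pb + 17 for each unit, where pb is the price buyers pay.
On the curves, pb = 62.25 - 0.125q and ps = 4/3 + (1/9)q; the wedge ps − pb = 17 gives 4/3 + (1/9)q − (62.25 - 0.125q) = 17, so q' = 330.
Then pb = 62.25 − 0.125·330 = 21 and ps = 4/3 + (1/9)·330 = 38.
Government outlay = subsidy × quantity = 17 × 330 = 5610.

Government cost = 5610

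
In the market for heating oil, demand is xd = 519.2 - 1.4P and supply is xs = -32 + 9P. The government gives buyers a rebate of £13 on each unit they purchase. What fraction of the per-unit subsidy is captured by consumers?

Pre-subsidy: 519.2 - 1.4P = -32 + 9P gives P* = 53, x* = 445.
With the rebate, buyers effectively pay Pb = Ps − 13, where Ps is the price sellers receive.
Demand in terms of Ps becomes xd = 519.2 − 1.4(Ps − 13) = 537.4 - 1.4Ps. Setting this equal to supply: 537.4 - 1.4Ps = -32 + 9Ps, so Ps = 54.75.
Buyers pay Pb = 54.75 − 13 = 41.75; x' = -32 + 9·54.75 = 460.75.
Buyers' price falls by P* − Pb = 53 − 41.75 = 11.25; sellers' price rises by Ps − P* = 54.75 − 53 = 1.75.
So consumers capture 11.25/13 = 45/52 of each unit of subsidy.

Consumer share = 45/52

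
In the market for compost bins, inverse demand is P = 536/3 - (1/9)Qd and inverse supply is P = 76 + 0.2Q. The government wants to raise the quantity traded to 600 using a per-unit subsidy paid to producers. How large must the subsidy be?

At Q = 600, from the demand curve buyers pay Pb = 536/3 − (1/9)·600 = 112; from the supply curve sellers need Ps = 76 + 0.2·600 = 196.
The subsidy must fill the gap: s = Ps − Pb = 196 − 112 = 84.

Required subsidy s = 84 per unit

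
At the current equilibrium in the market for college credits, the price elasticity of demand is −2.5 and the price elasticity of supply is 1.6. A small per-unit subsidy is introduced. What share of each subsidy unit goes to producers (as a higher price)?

For a small subsidy around the equilibrium, the benefit split depends on the relative slopes, which at a point are proportional to the elasticities.
Buyer share = εs/(εs + |εd|) = 1.6/(1.6 + 2.5) = 16/41; seller share = |εd|/(εs + |εd|) = 25/41.
So producers capture 25/41 of the subsidy.

Producer share = 25/41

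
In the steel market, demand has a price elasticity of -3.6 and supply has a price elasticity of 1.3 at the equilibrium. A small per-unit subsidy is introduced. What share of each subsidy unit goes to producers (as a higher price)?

Producer share = 36/49

For a small subsidy around the equilibrium, the benefit split depends on the relative slopes, which at a point are proportional to the elasticities.
Buyer share = εs/(εs + |εd|) = 1.3/(1.3 + 3.6) = 13/49; seller share = |εd|/(εs + |εd|) = 36/49.
So producers capture 36/49 of the subsidy.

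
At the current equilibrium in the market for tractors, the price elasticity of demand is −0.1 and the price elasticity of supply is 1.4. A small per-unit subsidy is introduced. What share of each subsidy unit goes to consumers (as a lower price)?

Consumer share = 14/15

For a small subsidy around the equilibrium, the benefit split depends on the relative slopes, which at a point are proportional to the elasticities.
Buyer share = εs/(εs + |εd|) = 1.4/(1.4 + 0.1) = 14/15; seller share = |εd|/(εs + |εd|) = 1/15.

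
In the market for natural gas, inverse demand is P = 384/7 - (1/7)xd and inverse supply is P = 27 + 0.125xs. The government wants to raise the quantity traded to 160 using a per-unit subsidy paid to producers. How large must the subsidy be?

Required subsidy s = 15 per unit

At x = 160, from the demand curve buyers pay Pb = 384/7 − (1/7)·160 = 32; from the supply curve sellers need Ps = 27 + 0.125·160 = 47.
The subsidy must fill the gap: s = Ps − Pb = 47 − 32 = 15.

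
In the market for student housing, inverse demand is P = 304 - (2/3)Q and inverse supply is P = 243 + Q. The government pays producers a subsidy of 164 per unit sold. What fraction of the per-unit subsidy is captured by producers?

Pre-subsidy: 304 - (2/3)Q = 243 + Q gives Q* = 36.6 and P* = 279.6.
With the subsidy, sellers receive Ps = Pb + 164 for each unit, where Pb is the price buyers pay.
On the curves, Pb = 304 - (2/3)Q and Ps = 243 + Q; the wedge Ps − Pb = 164 gives 243 + Q − (304 - (2/3)Q) = 164, so Q' = 135.
Then Pb = 304 − (2/3)·135 = 214 and Ps = 243 + 1·135 = 378.
Buyers' price falls by P* − Pb = 279.6 − 214 = 65.6; sellers' price rises by Ps − P* = 378 − 279.6 = 98.4.
So producers capture 98.4/164 = 0.6 of each unit of subsidy.

Producer share = 0.6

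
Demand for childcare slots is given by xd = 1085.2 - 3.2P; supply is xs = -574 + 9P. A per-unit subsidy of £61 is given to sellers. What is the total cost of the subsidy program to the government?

Government cost = £48434

Pre-subsidy: 1085.2 - 3.2P = -574 + 9P gives P* = 136, x* = 650.
With the subsidy, sellers receive Ps = Pb + 61 for each unit, where Pb is the price buyers pay.
Supply in terms of Pb becomes xs = -574 + 9(Pb + 61) = -25 + 9Pb. Setting this equal to demand: 1085.2 - 3.2Pb = -25 + 9Pb, so Pb = 91.
Sellers receive Ps = 91 + 61 = 152; x' = 1085.2 − 3.2·91 = 794.
Government outlay = subsidy × quantity = 61 × 794 = 48434.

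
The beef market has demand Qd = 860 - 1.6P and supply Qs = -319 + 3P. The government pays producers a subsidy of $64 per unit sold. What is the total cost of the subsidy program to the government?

Pre-subsidy: 860 - 1.6P = -319 + 3P gives P* = 5895/23, Q* = 10348/23.
With the subsidy, sellers receive Ps = Pb + 64 for each unit, where Pb is the price buyers pay.
Supply in terms of Pb becomes Qs = -319 + 3(Pb + 64) = -127 + 3Pb. Setting this equal to demand: 860 - 1.6Pb = -127 + 3Pb, so Pb = 4935/23.
Sellers receive Ps = 4935/23 + 64 = 6407/23; Q' = 860 − 1.6·(4935/23) = 11884/23.
Government outlay = subsidy × quantity = 64 × 11884/23 = 760576/23.

Government cost = 760576/23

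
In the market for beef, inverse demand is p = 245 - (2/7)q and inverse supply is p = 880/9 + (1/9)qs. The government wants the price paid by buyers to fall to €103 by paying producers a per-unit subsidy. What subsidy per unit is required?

Required subsidy s = €50 per unit

At a buyer price of 103, quantity demanded is 857.5 − 3.5·103 = 497.
Sellers supply 497 only when they receive ps = 880/9 + (1/9)·497 = 153.
s = ps − pb = 153 − 103 = 50.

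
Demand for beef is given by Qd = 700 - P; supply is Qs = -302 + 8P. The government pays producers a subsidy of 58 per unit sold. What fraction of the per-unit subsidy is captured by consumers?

Pre-subsidy: 700 - P = -302 + 8P gives P* = 334/3, Q* = 1766/3.
With the subsidy, sellers receive Ps = Pb + 58 for each unit, where Pb is the price buyers pay.
Supply in terms of Pb becomes Qs = -302 + 8(Pb + 58) = 162 + 8Pb. Setting this equal to demand: 700 - Pb = 162 + 8Pb, so Pb = 538/9.
Sellers receive Ps = 538/9 + 58 = 1060/9; Q' = 700 − 1·(538/9) = 5762/9.
Buyers' price falls by P* − Pb = 334/3 − 538/9 = 464/9; sellers' price rises by Ps − P* = 1060/9 − 334/3 = 58/9.
So consumers capture (464/9)/58 = 8/9 of each unit of subsidy.

Consumer share = 8/9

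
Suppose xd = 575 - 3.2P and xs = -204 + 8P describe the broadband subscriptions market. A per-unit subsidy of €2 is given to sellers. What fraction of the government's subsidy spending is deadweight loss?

DWL / government spending = 16/2499

Pre-subsidy: 575 - 3.2P = -204 + 8P gives P* = 3895/56, x* = 2467/7.
With the subsidy, sellers receive Ps = Pb + 2 for each unit, where Pb is the price buyers pay.
Supply in terms of Pb becomes xs = -204 + 8(Pb + 2) = -188 + 8Pb. Setting this equal to demand: 575 - 3.2Pb = -188 + 8Pb, so Pb = 68.125.
Sellers receive Ps = 68.125 + 2 = 70.125; x' = 575 − 3.2·68.125 = 357.
ΔCS = ½(2467/7 + 357)(3895/56 − 68.125) = 24830/49; ΔPS = ½(2467/7 + 357)(70.125 − 3895/56) = 9932/49.
Government spending = 2 × 357 = 714.
DWL = ½ × 2 × (357 − 2467/7) = 32/7; fraction = (32/7) / 714 = 16/2499.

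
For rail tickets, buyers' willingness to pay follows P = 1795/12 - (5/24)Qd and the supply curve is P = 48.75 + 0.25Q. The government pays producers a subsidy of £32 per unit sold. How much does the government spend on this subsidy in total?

Pre-subsidy: 1795/12 - (5/24)Q = 48.75 + 0.25Q gives Q* = 220 and P* = 103.75.
With the subsidy, sellers receive Ps = Pb + 32 for each unit, where Pb is the price buyers pay.
On the curves, Pb = 1795/12 - (5/24)Q and Ps = 48.75 + 0.25Q; the wedge Ps − Pb = 32 gives 48.75 + 0.25Q − (1795/12 - (5/24)Q) = 32, so Q' = 3188/11.
Then Pb = 1795/12 − (5/24)·(3188/11) = 3925/44 and Ps = 48.75 + 0.25·(3188/11) = 5333/44.
Government outlay = subsidy × quantity = 32 × 3188/11 = 102016/11.

Government cost = 102016/11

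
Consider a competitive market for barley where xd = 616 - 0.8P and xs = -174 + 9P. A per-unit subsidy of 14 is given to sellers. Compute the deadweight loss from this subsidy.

Deadweight loss = 72

Pre-subsidy: 616 - 0.8P = -174 + 9P gives P* = 3950/49, x* = 27024/49.
With the subsidy, sellers receive Ps = Pb + 14 for each unit, where Pb is the price buyers pay.
Supply in terms of Pb becomes xs = -174 + 9(Pb + 14) = -48 + 9Pb. Setting this equal to demand: 616 - 0.8Pb = -48 + 9Pb, so Pb = 3320/49.
Sellers receive Ps = 3320/49 + 14 = 4006/49; x' = 616 − 0.8·(3320/49) = 27528/49.
The subsidy expands output by 27528/49 − 27024/49 = 72/7 past the efficient level; on those units the gap between marginal cost and willingness to pay runs from 0 up to 14.
DWL = ½ × 14 × 72/7 = 72.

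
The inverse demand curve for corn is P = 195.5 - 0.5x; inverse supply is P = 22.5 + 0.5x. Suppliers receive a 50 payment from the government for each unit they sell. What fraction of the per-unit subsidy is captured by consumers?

Consumer share = 0.5

Pre-subsidy: 195.5 - 0.5x = 22.5 + 0.5x gives x* = 173 and P* = 109.
With the subsidy, sellers receive Ps = Pb + 50 for each unit, where Pb is the price buyers pay.
On the curves, Pb = 195.5 - 0.5x and Ps = 22.5 + 0.5x; the wedge Ps − Pb = 50 gives 22.5 + 0.5x − (195.5 - 0.5x) = 50, so x' = 223.
Then Pb = 195.5 − 0.5·223 = 84 and Ps = 22.5 + 0.5·223 = 134.
Buyers' price falls by P* − Pb = 109 − 84 = 25; sellers' price rises by Ps − P* = 134 − 109 = 25.
So consumers capture 25/50 = 0.5 of each unit of subsidy.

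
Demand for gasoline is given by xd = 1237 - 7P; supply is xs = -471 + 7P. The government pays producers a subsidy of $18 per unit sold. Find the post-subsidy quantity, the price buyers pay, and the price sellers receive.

x' = 446; buyers pay $113; sellers receive $131

Pre-subsidy: 1237 - 7P = -471 + 7P gives P* = 122, x* = 383.
With the subsidy, sellers receive Ps = Pb + 18 for each unit, where Pb is the price buyers pay.
Supply in terms of Pb becomes xs = -471 + 7(Pb + 18) = -345 + 7Pb. Setting this equal to demand: 1237 - 7Pb = -345 + 7Pb, so Pb = 113.
Sellers receive Ps = 113 + 18 = 131; x' = 1237 − 7·113 = 446.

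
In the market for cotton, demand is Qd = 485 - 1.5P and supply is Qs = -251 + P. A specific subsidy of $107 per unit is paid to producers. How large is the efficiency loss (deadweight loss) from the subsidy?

Deadweight loss = $3434.7

Pre-subsidy: 485 - 1.5P = -251 + P gives P* = 294.4, Q* = 43.4.
With the subsidy, sellers receive Ps = Pb + 107 for each unit, where Pb is the price buyers pay.
Supply in terms of Pb becomes Qs = -251 + 1(Pb + 107) = -144 + Pb. Setting this equal to demand: 485 - 1.5Pb = -144 + Pb, so Pb = 251.6.
Sellers receive Ps = 251.6 + 107 = 358.6; Q' = 485 − 1.5·251.6 = 107.6.
The subsidy expands output by 107.6 − 43.4 = 64.2 past the efficient level; on those units the gap between marginal cost and willingness to pay runs from 0 up to 107.
DWL = ½ × 107 × 64.2 = 3434.7.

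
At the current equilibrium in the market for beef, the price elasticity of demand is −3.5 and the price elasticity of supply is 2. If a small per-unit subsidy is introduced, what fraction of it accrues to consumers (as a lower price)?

For a small subsidy around the equilibrium, the benefit split depends on the relative slopes, which at a point are proportional to the elasticities.
Buyer share = εs/(εs + |εd|) = 2/(2 + 3.5) = 4/11; seller share = |εd|/(εs + |εd|) = 7/11.

Consumer share = 4/11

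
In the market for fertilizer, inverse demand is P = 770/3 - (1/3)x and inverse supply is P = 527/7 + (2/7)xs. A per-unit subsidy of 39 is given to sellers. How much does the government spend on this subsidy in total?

Pre-subsidy: 770/3 - (1/3)x = 527/7 + (2/7)x gives x* = 293 and P* = 159.
With the subsidy, sellers receive Ps = Pb + 39 for each unit, where Pb is the price buyers pay.
On the curves, Pb = 770/3 - (1/3)x and Ps = 527/7 + (2/7)x; the wedge Ps − Pb = 39 gives 527/7 + (2/7)x − (770/3 - (1/3)x) = 39, so x' = 356.
Then Pb = 770/3 − (1/3)·356 = 138 and Ps = 527/7 + (2/7)·356 = 177.
Government outlay = subsidy × quantity = 39 × 356 = 13884.

Government cost = 13884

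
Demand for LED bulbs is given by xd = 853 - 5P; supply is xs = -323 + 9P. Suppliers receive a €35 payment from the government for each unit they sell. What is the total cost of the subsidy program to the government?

Pre-subsidy: 853 - 5P = -323 + 9P gives P* = 84, x* = 433.
With the subsidy, sellers receive Ps = Pb + 35 for each unit, where Pb is the price buyers pay.
Supply in terms of Pb becomes xs = -323 + 9(Pb + 35) = -8 + 9Pb. Setting this equal to demand: 853 - 5Pb = -8 + 9Pb, so Pb = 61.5.
Sellers receive Ps = 61.5 + 35 = 96.5; x' = 853 − 5·61.5 = 545.5.
Government outlay = subsidy × quantity = 35 × 545.5 = 19092.5.

Government cost = €19092.5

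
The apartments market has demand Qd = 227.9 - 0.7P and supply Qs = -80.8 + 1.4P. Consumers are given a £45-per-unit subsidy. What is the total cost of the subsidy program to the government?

Pre-subsidy: 227.9 - 0.7P = -80.8 + 1.4P gives P* = 147, Q* = 125.
With the rebate, buyers effectively pay Pb = Ps − 45, where Ps is the price sellers receive.
Demand in terms of Ps becomes Qd = 227.9 − 0.7(Ps − 45) = 259.4 - 0.7Ps. Setting this equal to supply: 259.4 - 0.7Ps = -80.8 + 1.4Ps, so Ps = 162.
Buyers pay Pb = 162 − 45 = 117; Q' = -80.8 + 1.4·162 = 146.
Government outlay = subsidy × quantity = 45 × 146 = 6570.

Government cost = £6570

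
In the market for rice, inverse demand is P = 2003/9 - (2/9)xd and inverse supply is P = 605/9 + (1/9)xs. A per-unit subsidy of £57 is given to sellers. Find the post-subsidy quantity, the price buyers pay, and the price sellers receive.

x' = 637; buyers pay £81; sellers receive £138

Pre-subsidy: 2003/9 - (2/9)x = 605/9 + (1/9)x gives x* = 466 and P* = 119.
With the subsidy, sellers receive Ps = Pb + 57 for each unit, where Pb is the price buyers pay.
On the curves, Pb = 2003/9 - (2/9)x and Ps = 605/9 + (1/9)x; the wedge Ps − Pb = 57 gives 605/9 + (1/9)x − (2003/9 - (2/9)x) = 57, so x' = 637.
Then Pb = 2003/9 − (2/9)·637 = 81 and Ps = 605/9 + (1/9)·637 = 138.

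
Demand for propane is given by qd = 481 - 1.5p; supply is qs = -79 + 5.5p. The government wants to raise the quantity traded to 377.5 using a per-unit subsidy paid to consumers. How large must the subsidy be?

At q = 377.5, invert demand for the buyer price: pb = (481 − 377.5)/1.5 = 69; invert supply for the seller price: ps = (377.5 − (-79))/5.5 = 83.
The subsidy must fill the gap: s = ps − pb = 83 − 69 = 14.

Required subsidy s = 14 per unit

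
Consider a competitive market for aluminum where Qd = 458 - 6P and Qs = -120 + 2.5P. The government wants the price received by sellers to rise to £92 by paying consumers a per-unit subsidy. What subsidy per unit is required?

Required subsidy s = £34 per unit

At a seller price of 92, quantity supplied is -120 + 2.5·92 = 110.
Buyers absorb 110 only when they pay Pb with 458 − 6·Pb = 110, i.e. Pb = 58.
s = Ps − Pb = 92 − 58 = 34.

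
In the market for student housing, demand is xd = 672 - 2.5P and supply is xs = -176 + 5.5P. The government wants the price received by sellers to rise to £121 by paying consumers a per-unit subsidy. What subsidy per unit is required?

Required subsidy s = £48 per unit

At a seller price of 121, quantity supplied is -176 + 5.5·121 = 489.5.
Buyers absorb 489.5 only when they pay Pb with 672 − 2.5·Pb = 489.5, i.e. Pb = 73.
s = Ps − Pb = 121 − 73 = 48.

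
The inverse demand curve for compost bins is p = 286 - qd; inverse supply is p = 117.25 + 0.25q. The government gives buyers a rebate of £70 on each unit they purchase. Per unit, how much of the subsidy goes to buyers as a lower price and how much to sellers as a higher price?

Buyers gain £56 per unit; sellers gain £14 per unit

Pre-subsidy: 286 - q = 117.25 + 0.25q gives q* = 135 and p* = 151.
With the rebate, buyers effectively pay pb = ps − 70, where ps is the price sellers receive.
On the curves, pb = 286 - q and ps = 117.25 + 0.25q; the wedge ps − pb = 70 gives 117.25 + 0.25q − (286 - q) = 70, so q' = 191.
Then pb = 286 − 1·191 = 95 and ps = 117.25 + 0.25·191 = 165.
Buyers' price falls by p* − pb = 151 − 95 = 56; sellers' price rises by ps − p* = 165 − 151 = 14.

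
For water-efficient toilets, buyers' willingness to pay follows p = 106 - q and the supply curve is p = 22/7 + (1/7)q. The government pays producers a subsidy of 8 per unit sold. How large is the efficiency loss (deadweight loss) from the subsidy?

Deadweight loss = 28

Pre-subsidy: 106 - q = 22/7 + (1/7)q gives q* = 90 and p* = 16.
With the subsidy, sellers receive ps = pb + 8 for each unit, where pb is the price buyers pay.
On the curves, pb = 106 - q and ps = 22/7 + (1/7)q; the wedge ps − pb = 8 gives 22/7 + (1/7)q − (106 - q) = 8, so q' = 97.
Then pb = 106 − 1·97 = 9 and ps = 22/7 + (1/7)·97 = 17.
The subsidy expands output by 97 − 90 = 7 past the efficient level; on those units the gap between marginal cost and willingness to pay runs from 0 up to 8.
DWL = ½ × 8 × 7 = 28.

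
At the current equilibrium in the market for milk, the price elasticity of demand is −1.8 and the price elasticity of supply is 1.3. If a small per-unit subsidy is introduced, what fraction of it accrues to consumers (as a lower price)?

For a small subsidy around the equilibrium, the benefit split depends on the relative slopes, which at a point are proportional to the elasticities.
Buyer share = εs/(εs + |εd|) = 1.3/(1.3 + 1.8) = 13/31; seller share = |εd|/(εs + |εd|) = 18/31.

Consumer share = 13/31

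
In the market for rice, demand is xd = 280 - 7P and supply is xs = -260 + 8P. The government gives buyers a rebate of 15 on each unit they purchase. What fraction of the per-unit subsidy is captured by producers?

Pre-subsidy: 280 - 7P = -260 + 8P gives P* = 36, x* = 28.
With the rebate, buyers effectively pay Pb = Ps − 15, where Ps is the price sellers receive.
Demand in terms of Ps becomes xd = 280 − 7(Ps − 15) = 385 - 7Ps. Setting this equal to supply: 385 - 7Ps = -260 + 8Ps, so Ps = 43.
Buyers pay Pb = 43 − 15 = 28; x' = -260 + 8·43 = 84.
Buyers' price falls by P* − Pb = 36 − 28 = 8; sellers' price rises by Ps − P* = 43 − 36 = 7.
So producers capture 7/15 = 7/15 of each unit of subsidy.

Producer share = 7/15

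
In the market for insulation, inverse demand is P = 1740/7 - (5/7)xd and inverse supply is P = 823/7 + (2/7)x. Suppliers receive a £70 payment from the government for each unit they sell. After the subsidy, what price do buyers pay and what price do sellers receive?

Buyers pay £105; sellers receive £175

Pre-subsidy: 1740/7 - (5/7)x = 823/7 + (2/7)x gives x* = 131 and P* = 155.
With the subsidy, sellers receive Ps = Pb + 70 for each unit, where Pb is the price buyers pay.
On the curves, Pb = 1740/7 - (5/7)x and Ps = 823/7 + (2/7)x; the wedge Ps − Pb = 70 gives 823/7 + (2/7)x − (1740/7 - (5/7)x) = 70, so x' = 201.
Then Pb = 1740/7 − (5/7)·201 = 105 and Ps = 823/7 + (2/7)·201 = 175.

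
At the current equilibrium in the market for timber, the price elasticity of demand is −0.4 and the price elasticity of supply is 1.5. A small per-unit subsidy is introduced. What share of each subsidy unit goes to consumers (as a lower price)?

For a small subsidy around the equilibrium, the benefit split depends on the relative slopes, which at a point are proportional to the elasticities.
Buyer share = εs/(εs + |εd|) = 1.5/(1.5 + 0.4) = 15/19; seller share = |εd|/(εs + |εd|) = 4/19.

Consumer share = 15/19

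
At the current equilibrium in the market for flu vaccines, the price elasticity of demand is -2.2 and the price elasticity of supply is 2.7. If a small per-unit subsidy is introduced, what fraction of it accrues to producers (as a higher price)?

Producer share = 22/49

For a small subsidy around the equilibrium, the benefit split depends on the relative slopes, which at a point are proportional to the elasticities.
Buyer share = εs/(εs + |εd|) = 2.7/(2.7 + 2.2) = 27/49; seller share = |εd|/(εs + |εd|) = 22/49.
So producers capture 22/49 of the subsidy.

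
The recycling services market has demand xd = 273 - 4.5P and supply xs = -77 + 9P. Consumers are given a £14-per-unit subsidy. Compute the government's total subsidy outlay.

Pre-subsidy: 273 - 4.5P = -77 + 9P gives P* = 700/27, x* = 469/3.
With the rebate, buyers effectively pay Pb = Ps − 14, where Ps is the price sellers receive.
Demand in terms of Ps becomes xd = 273 − 4.5(Ps − 14) = 336 - 4.5Ps. Setting this equal to supply: 336 - 4.5Ps = -77 + 9Ps, so Ps = 826/27.
Buyers pay Pb = 826/27 − 14 = 448/27; x' = -77 + 9·(826/27) = 595/3.
Government outlay = subsidy × quantity = 14 × 595/3 = 8330/3.

Government cost = 8330/3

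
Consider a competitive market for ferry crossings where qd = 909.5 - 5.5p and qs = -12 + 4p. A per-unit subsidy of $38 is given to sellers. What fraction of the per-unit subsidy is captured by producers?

Producer share = 11/19

Pre-subsidy: 909.5 - 5.5p = -12 + 4p gives p* = 97, q* = 376.
With the subsidy, sellers receive ps = pb + 38 for each unit, where pb is the price buyers pay.
Supply in terms of pb becomes qs = -12 + 4(pb + 38) = 140 + 4pb. Setting this equal to demand: 909.5 - 5.5pb = 140 + 4pb, so pb = 81.
Sellers receive ps = 81 + 38 = 119; q' = 909.5 − 5.5·81 = 464.
Buyers' price falls by p* − pb = 97 − 81 = 16; sellers' price rises by ps − p* = 119 − 97 = 22.
So producers capture 22/38 = 11/19 of each unit of subsidy.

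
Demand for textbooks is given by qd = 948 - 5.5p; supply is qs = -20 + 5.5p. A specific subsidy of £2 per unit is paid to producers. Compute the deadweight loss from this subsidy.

Pre-subsidy: 948 - 5.5p = -20 + 5.5p gives p* = 88, q* = 464.
With the subsidy, sellers receive ps = pb + 2 for each unit, where pb is the price buyers pay.
Supply in terms of pb becomes qs = -20 + 5.5(pb + 2) = -9 + 5.5pb. Setting this equal to demand: 948 - 5.5pb = -9 + 5.5pb, so pb = 87.
Sellers receive ps = 87 + 2 = 89; q' = 948 − 5.5·87 = 469.5.
The subsidy expands output by 469.5 − 464 = 5.5 past the efficient level; on those units the gap between marginal cost and willingness to pay runs from 0 up to 2.
DWL = ½ × 2 × 5.5 = 5.5.

Deadweight loss = £5.5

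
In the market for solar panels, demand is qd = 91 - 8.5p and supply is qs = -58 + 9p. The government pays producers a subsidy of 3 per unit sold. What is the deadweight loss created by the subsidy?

Deadweight loss = 1377/70

Pre-subsidy: 91 - 8.5p = -58 + 9p gives p* = 298/35, q* = 652/35.
With the subsidy, sellers receive ps = pb + 3 for each unit, where pb is the price buyers pay.
Supply in terms of pb becomes qs = -58 + 9(pb + 3) = -31 + 9pb. Setting this equal to demand: 91 - 8.5pb = -31 + 9pb, so pb = 244/35.
Sellers receive ps = 244/35 + 3 = 349/35; q' = 91 − 8.5·(244/35) = 1111/35.
The subsidy expands output by 1111/35 − 652/35 = 459/35 past the efficient level; on those units the gap between marginal cost and willingness to pay runs from 0 up to 3.
DWL = ½ × 3 × 459/35 = 1377/70.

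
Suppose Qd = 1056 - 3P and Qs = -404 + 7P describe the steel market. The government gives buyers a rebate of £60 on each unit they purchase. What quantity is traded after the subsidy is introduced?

Q' = 744

Pre-subsidy: 1056 - 3P = -404 + 7P gives P* = 146, Q* = 618.
With the rebate, buyers effectively pay Pb = Ps − 60, where Ps is the price sellers receive.
Demand in terms of Ps becomes Qd = 1056 − 3(Ps − 60) = 1236 - 3Ps. Setting this equal to supply: 1236 - 3Ps = -404 + 7Ps, so Ps = 164.
Buyers pay Pb = 164 − 60 = 104; Q' = -404 + 7·164 = 744.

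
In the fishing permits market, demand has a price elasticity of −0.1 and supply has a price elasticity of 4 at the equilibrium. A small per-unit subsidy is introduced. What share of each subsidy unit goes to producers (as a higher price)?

For a small subsidy around the equilibrium, the benefit split depends on the relative slopes, which at a point are proportional to the elasticities.
Buyer share = εs/(εs + |εd|) = 4/(4 + 0.1) = 40/41; seller share = |εd|/(εs + |εd|) = 1/41.
So producers capture 1/41 of the subsidy.

Producer share = 1/41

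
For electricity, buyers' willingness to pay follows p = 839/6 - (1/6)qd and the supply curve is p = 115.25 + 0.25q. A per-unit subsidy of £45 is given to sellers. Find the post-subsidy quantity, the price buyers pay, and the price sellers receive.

Pre-subsidy: 839/6 - (1/6)q = 115.25 + 0.25q gives q* = 59 and p* = 130.
With the subsidy, sellers receive ps = pb + 45 for each unit, where pb is the price buyers pay.
On the curves, pb = 839/6 - (1/6)q and ps = 115.25 + 0.25q; the wedge ps − pb = 45 gives 115.25 + 0.25q − (839/6 - (1/6)q) = 45, so q' = 167.
Then pb = 839/6 − (1/6)·167 = 112 and ps = 115.25 + 0.25·167 = 157.

q' = 167; buyers pay £112; sellers receive £157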